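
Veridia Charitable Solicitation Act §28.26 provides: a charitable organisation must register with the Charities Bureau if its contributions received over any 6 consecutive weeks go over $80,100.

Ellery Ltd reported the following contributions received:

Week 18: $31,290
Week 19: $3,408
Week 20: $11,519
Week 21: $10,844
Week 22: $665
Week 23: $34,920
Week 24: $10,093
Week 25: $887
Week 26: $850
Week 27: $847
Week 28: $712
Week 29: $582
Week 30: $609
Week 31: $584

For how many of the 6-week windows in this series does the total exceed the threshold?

1

Week 18–Week 23: $31,290 + $3,408 + $11,519 + $10,844 + $665 + $34,920 = $92,646 (over)
Week 19–Week 24: $3,408 + $11,519 + $10,844 + $665 + $34,920 + $10,093 = $71,449 (under)
Week 20–Week 25: $11,519 + $10,844 + $665 + $34,920 + $10,093 + $887 = $68,928 (under)
Week 21–Week 26: $10,844 + $665 + $34,920 + $10,093 + $887 + $850 = $58,259 (under)
Week 22–Week 27: $665 + $34,920 + $10,093 + $887 + $850 + $847 = $48,262 (under)
Week 23–Week 28: $34,920 + $10,093 + $887 + $850 + $847 + $712 = $48,309 (under)
Week 24–Week 29: $10,093 + $887 + $850 + $847 + $712 + $582 = $13,971 (under)
Week 25–Week 30: $887 + $850 + $847 + $712 + $582 + $609 = $4,487 (under)
Week 26–Week 31: $850 + $847 + $712 + $582 + $609 + $584 = $4,184 (under)
1 window exceeds the threshold.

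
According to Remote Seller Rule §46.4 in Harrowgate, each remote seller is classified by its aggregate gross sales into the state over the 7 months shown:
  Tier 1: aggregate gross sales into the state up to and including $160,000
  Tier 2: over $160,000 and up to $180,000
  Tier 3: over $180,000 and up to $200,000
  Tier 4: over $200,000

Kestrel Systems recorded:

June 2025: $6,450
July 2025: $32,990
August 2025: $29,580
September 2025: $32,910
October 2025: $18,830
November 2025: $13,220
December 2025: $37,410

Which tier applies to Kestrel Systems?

Tier 2

Aggregate gross sales into the state: $6,450 + $32,990 + $29,580 + $32,910 + $18,830 + $13,220 + $37,410 = $171,390.
$160,000 < $171,390 ≤ $180,000, so Tier 2 applies.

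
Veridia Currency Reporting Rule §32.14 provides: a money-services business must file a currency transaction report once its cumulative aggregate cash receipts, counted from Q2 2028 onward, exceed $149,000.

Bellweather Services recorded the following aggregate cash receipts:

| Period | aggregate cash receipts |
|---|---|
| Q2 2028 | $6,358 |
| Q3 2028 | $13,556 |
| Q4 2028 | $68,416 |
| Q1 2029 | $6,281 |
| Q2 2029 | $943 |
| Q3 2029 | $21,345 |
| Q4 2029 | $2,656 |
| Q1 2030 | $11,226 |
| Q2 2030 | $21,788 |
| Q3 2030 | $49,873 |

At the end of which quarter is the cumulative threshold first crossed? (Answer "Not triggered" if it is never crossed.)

Q2 2030

Through Q2 2028: $6,358
Through Q3 2028: $19,914
Through Q4 2028: $88,330
Through Q1 2029: $94,611
Through Q2 2029: $95,554
Through Q3 2029: $116,899
Through Q4 2029: $119,555
Through Q1 2030: $130,781
Through Q2 2030: $152,569 ← exceeds threshold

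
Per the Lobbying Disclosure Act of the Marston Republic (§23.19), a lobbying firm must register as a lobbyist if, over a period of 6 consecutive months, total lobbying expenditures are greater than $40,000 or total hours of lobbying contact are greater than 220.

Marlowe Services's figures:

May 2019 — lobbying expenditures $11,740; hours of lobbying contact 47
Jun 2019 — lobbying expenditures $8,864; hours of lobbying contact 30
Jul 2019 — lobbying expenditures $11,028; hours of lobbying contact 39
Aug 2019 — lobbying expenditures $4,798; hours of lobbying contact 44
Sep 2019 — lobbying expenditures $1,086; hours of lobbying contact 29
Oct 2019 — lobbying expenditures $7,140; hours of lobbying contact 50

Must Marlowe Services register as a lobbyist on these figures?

Yes

Total lobbying expenditures: $11,740 + $8,864 + $11,028 + $4,798 + $1,086 + $7,140 = $44,656 (> $40,000).
Total hours of lobbying contact: 47 + 30 + 39 + 44 + 29 + 50 = 239 (> 220).
The test is 'or': at least one threshold is exceeded.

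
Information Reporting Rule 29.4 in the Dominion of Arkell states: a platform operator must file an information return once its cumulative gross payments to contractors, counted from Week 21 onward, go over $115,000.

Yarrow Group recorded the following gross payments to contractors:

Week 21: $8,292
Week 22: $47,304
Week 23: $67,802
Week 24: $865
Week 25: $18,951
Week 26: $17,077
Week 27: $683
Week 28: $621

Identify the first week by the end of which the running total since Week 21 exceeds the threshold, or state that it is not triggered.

Week 23

Through Week 21: $8,292
Through Week 22: $55,596
Through Week 23: $123,398 ← exceeds threshold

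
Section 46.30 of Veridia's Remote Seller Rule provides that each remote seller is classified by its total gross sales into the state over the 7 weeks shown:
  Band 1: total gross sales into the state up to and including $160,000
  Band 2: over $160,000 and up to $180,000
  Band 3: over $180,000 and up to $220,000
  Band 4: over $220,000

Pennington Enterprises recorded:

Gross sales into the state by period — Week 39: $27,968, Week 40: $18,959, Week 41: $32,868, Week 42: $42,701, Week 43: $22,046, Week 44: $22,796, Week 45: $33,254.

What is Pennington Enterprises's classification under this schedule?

Total gross sales into the state: $27,968 + $18,959 + $32,868 + $42,701 + $22,046 + $22,796 + $33,254 = $200,592.
$180,000 < $200,592 ≤ $220,000, so Band 3 applies.

Band 3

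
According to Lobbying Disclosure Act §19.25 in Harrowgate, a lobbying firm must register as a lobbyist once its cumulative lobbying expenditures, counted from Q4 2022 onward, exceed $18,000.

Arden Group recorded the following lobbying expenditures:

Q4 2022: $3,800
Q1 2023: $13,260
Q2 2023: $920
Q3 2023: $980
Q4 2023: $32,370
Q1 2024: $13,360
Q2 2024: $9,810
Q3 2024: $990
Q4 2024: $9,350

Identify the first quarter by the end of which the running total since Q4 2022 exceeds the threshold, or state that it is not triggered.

Through Q4 2022: $3,800
Through Q1 2023: $17,060
Through Q2 2023: $17,980
Through Q3 2023: $18,960 ← exceeds threshold

Q3 2023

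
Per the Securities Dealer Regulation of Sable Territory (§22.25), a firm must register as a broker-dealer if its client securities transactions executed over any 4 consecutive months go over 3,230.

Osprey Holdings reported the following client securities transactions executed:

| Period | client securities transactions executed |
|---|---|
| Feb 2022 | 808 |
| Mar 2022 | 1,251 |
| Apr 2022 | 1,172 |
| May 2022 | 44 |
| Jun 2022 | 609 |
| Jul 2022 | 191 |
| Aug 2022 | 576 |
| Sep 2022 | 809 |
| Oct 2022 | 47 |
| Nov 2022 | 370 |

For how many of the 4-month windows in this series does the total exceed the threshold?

Feb 2022–May 2022: 808 + 1,251 + 1,172 + 44 = 3,275 (over)
Mar 2022–Jun 2022: 1,251 + 1,172 + 44 + 609 = 3,076 (under)
Apr 2022–Jul 2022: 1,172 + 44 + 609 + 191 = 2,016 (under)
May 2022–Aug 2022: 44 + 609 + 191 + 576 = 1,420 (under)
Jun 2022–Sep 2022: 609 + 191 + 576 + 809 = 2,185 (under)
Jul 2022–Oct 2022: 191 + 576 + 809 + 47 = 1,623 (under)
Aug 2022–Nov 2022: 576 + 809 + 47 + 370 = 1,802 (under)
1 window exceeds the threshold.

1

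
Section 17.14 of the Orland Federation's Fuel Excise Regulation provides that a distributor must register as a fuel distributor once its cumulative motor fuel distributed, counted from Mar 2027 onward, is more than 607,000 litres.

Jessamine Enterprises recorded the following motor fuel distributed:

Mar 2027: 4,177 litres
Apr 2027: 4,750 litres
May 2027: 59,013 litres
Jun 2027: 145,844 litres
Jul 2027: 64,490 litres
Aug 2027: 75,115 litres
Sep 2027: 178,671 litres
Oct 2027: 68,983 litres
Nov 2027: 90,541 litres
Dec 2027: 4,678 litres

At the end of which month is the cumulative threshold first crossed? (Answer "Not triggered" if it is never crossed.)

Through Mar 2027: 4,177 litres
Through Apr 2027: 8,927 litres
Through May 2027: 67,940 litres
Through Jun 2027: 213,784 litres
Through Jul 2027: 278,274 litres
Through Aug 2027: 353,389 litres
Through Sep 2027: 532,060 litres
Through Oct 2027: 601,043 litres
Through Nov 2027: 691,584 litres ← exceeds threshold

Nov 2027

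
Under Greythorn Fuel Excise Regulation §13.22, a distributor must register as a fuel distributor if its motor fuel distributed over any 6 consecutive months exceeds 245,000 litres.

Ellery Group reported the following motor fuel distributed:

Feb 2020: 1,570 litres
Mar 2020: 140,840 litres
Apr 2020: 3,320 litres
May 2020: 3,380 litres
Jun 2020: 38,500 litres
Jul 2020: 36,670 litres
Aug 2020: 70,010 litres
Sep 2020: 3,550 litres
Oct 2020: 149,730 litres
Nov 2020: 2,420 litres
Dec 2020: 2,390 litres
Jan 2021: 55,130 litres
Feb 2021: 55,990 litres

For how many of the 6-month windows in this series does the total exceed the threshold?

6

Feb 2020–Jul 2020: 1,570 litres + 140,840 litres + 3,320 litres + 3,380 litres + 38,500 litres + 36,670 litres = 224,280 litres (under)
Mar 2020–Aug 2020: 140,840 litres + 3,320 litres + 3,380 litres + 38,500 litres + 36,670 litres + 70,010 litres = 292,720 litres (over)
Apr 2020–Sep 2020: 3,320 litres + 3,380 litres + 38,500 litres + 36,670 litres + 70,010 litres + 3,550 litres = 155,430 litres (under)
May 2020–Oct 2020: 3,380 litres + 38,500 litres + 36,670 litres + 70,010 litres + 3,550 litres + 149,730 litres = 301,840 litres (over)
Jun 2020–Nov 2020: 38,500 litres + 36,670 litres + 70,010 litres + 3,550 litres + 149,730 litres + 2,420 litres = 300,880 litres (over)
Jul 2020–Dec 2020: 36,670 litres + 70,010 litres + 3,550 litres + 149,730 litres + 2,420 litres + 2,390 litres = 264,770 litres (over)
Aug 2020–Jan 2021: 70,010 litres + 3,550 litres + 149,730 litres + 2,420 litres + 2,390 litres + 55,130 litres = 283,230 litres (over)
Sep 2020–Feb 2021: 3,550 litres + 149,730 litres + 2,420 litres + 2,390 litres + 55,130 litres + 55,990 litres = 269,210 litres (over)
6 windows exceed the threshold.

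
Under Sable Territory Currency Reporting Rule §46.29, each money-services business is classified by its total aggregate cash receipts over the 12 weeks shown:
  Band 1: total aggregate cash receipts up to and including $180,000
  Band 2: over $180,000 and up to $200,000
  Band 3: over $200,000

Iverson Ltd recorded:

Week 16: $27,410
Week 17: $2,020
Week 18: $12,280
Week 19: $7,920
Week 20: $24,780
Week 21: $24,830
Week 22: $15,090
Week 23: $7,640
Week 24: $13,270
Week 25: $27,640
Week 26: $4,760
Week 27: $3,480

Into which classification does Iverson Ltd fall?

Band 1

Total aggregate cash receipts: $27,410 + $2,020 + $12,280 + $7,920 + $24,780 + $24,830 + $15,090 + $7,640 + $13,270 + $27,640 + $4,760 + $3,480 = $171,120.
$171,120 ≤ $180,000, so Band 1 applies.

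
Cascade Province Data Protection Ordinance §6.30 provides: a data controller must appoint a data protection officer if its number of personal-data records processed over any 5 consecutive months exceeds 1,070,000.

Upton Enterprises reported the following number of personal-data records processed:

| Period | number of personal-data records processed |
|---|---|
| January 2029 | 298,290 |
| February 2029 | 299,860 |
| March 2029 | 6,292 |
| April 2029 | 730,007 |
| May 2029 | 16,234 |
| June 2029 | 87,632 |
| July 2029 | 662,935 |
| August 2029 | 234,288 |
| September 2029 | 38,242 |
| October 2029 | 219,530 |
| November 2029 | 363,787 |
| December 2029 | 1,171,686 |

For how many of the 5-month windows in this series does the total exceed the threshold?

7

January 2029–May 2029: 298,290 + 299,860 + 6,292 + 730,007 + 16,234 = 1,350,683 (over)
February 2029–June 2029: 299,860 + 6,292 + 730,007 + 16,234 + 87,632 = 1,140,025 (over)
March 2029–July 2029: 6,292 + 730,007 + 16,234 + 87,632 + 662,935 = 1,503,100 (over)
April 2029–August 2029: 730,007 + 16,234 + 87,632 + 662,935 + 234,288 = 1,731,096 (over)
May 2029–September 2029: 16,234 + 87,632 + 662,935 + 234,288 + 38,242 = 1,039,331 (under)
June 2029–October 2029: 87,632 + 662,935 + 234,288 + 38,242 + 219,530 = 1,242,627 (over)
July 2029–November 2029: 662,935 + 234,288 + 38,242 + 219,530 + 363,787 = 1,518,782 (over)
August 2029–December 2029: 234,288 + 38,242 + 219,530 + 363,787 + 1,171,686 = 2,027,533 (over)
7 windows exceed the threshold.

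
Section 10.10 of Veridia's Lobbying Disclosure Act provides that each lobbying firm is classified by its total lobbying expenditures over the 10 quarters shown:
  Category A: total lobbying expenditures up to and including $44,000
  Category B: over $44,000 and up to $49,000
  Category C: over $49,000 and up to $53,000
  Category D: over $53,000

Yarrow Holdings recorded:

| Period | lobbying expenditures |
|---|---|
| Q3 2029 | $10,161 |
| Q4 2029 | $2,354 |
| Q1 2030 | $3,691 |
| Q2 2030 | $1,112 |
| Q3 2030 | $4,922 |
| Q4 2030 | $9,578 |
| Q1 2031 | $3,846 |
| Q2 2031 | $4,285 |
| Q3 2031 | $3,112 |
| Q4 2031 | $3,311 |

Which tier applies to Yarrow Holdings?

Total lobbying expenditures: $10,161 + $2,354 + $3,691 + $1,112 + $4,922 + $9,578 + $3,846 + $4,285 + $3,112 + $3,311 = $46,372.
$44,000 < $46,372 ≤ $49,000, so Category B applies.

Category B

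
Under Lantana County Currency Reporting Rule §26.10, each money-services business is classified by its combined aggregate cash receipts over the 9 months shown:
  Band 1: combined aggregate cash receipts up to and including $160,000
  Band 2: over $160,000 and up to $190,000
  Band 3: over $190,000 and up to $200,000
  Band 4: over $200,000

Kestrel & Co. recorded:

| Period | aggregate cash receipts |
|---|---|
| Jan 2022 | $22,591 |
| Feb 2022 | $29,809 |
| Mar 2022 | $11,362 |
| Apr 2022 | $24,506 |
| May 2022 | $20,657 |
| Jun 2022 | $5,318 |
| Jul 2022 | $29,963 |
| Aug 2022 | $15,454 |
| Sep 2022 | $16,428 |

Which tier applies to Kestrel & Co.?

Band 2

Combined aggregate cash receipts: $22,591 + $29,809 + $11,362 + $24,506 + $20,657 + $5,318 + $29,963 + $15,454 + $16,428 = $176,088.
$160,000 < $176,088 ≤ $190,000, so Band 2 applies.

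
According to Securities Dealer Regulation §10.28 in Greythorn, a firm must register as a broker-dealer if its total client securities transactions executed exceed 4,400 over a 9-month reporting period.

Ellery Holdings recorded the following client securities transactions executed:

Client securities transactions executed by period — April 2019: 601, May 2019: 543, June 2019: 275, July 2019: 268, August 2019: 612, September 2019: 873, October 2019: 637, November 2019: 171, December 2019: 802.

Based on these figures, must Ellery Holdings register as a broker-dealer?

Total client securities transactions executed: 601 + 543 + 275 + 268 + 612 + 873 + 637 + 171 + 802 = 4,782.
4,782 > 4,400, so the threshold is exceeded.

Yes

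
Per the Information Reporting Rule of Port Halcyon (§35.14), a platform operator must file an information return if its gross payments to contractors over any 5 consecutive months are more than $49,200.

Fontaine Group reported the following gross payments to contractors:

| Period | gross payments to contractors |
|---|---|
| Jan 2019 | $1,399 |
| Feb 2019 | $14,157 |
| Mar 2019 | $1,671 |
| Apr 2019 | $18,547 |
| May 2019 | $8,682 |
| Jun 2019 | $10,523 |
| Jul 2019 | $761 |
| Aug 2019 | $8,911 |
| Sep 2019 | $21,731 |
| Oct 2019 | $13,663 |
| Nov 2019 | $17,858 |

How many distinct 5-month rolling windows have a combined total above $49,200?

Jan 2019–May 2019: $1,399 + $14,157 + $1,671 + $18,547 + $8,682 = $44,456 (under)
Feb 2019–Jun 2019: $14,157 + $1,671 + $18,547 + $8,682 + $10,523 = $53,580 (over)
Mar 2019–Jul 2019: $1,671 + $18,547 + $8,682 + $10,523 + $761 = $40,184 (under)
Apr 2019–Aug 2019: $18,547 + $8,682 + $10,523 + $761 + $8,911 = $47,424 (under)
May 2019–Sep 2019: $8,682 + $10,523 + $761 + $8,911 + $21,731 = $50,608 (over)
Jun 2019–Oct 2019: $10,523 + $761 + $8,911 + $21,731 + $13,663 = $55,589 (over)
Jul 2019–Nov 2019: $761 + $8,911 + $21,731 + $13,663 + $17,858 = $62,924 (over)
4 windows exceed the threshold.

4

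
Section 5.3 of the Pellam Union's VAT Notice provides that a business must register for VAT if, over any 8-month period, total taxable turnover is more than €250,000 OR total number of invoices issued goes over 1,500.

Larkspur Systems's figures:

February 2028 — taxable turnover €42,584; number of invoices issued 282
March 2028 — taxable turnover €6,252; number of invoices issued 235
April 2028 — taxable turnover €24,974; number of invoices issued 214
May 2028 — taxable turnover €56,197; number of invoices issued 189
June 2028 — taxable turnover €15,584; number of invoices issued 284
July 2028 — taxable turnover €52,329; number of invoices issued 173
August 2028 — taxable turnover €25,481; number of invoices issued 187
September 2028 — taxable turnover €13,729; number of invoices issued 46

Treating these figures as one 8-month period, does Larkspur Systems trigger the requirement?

Total taxable turnover: €42,584 + €6,252 + €24,974 + €56,197 + €15,584 + €52,329 + €25,481 + €13,729 = €237,130 (≤ €250,000).
Total number of invoices issued: 282 + 235 + 214 + 189 + 284 + 173 + 187 + 46 = 1,610 (> 1,500).
The test is 'or': at least one threshold is exceeded.

Yes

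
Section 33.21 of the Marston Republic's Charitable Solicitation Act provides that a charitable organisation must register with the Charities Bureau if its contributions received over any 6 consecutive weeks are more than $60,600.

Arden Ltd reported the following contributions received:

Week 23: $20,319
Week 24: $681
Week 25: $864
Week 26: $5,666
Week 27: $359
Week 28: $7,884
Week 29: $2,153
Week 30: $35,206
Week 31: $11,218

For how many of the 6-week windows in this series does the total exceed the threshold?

Week 23–Week 28: $20,319 + $681 + $864 + $5,666 + $359 + $7,884 = $35,773 (under)
Week 24–Week 29: $681 + $864 + $5,666 + $359 + $7,884 + $2,153 = $17,607 (under)
Week 25–Week 30: $864 + $5,666 + $359 + $7,884 + $2,153 + $35,206 = $52,132 (under)
Week 26–Week 31: $5,666 + $359 + $7,884 + $2,153 + $35,206 + $11,218 = $62,486 (over)
1 window exceeds the threshold.

1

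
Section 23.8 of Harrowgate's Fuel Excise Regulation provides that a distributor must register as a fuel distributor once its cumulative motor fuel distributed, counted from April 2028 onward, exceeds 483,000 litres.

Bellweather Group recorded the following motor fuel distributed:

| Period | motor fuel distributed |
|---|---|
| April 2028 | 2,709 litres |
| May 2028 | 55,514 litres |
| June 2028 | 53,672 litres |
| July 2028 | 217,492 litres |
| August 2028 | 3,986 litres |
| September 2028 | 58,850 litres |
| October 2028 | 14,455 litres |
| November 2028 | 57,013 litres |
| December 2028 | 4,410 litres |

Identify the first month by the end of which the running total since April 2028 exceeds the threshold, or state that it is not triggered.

Through April 2028: 2,709 litres
Through May 2028: 58,223 litres
Through June 2028: 111,895 litres
Through July 2028: 329,387 litres
Through August 2028: 333,373 litres
Through September 2028: 392,223 litres
Through October 2028: 406,678 litres
Through November 2028: 463,691 litres
Through December 2028: 468,101 litres
Final cumulative total 468,101 litres ≤ 483,000 litres; the threshold is never exceeded.

Not triggered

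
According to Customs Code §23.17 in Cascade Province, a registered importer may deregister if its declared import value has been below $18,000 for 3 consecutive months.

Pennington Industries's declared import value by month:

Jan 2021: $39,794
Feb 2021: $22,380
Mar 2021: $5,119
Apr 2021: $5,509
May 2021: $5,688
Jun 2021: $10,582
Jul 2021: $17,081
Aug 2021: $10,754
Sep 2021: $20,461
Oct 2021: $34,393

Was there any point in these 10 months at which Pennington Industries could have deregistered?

Months below $18,000: Mar 2021, Apr 2021, May 2021, Jun 2021, Jul 2021, Aug 2021.
Longest run of consecutive months below the threshold: 6.
6 ≥ 3, so Pennington Industries became eligible.

Yes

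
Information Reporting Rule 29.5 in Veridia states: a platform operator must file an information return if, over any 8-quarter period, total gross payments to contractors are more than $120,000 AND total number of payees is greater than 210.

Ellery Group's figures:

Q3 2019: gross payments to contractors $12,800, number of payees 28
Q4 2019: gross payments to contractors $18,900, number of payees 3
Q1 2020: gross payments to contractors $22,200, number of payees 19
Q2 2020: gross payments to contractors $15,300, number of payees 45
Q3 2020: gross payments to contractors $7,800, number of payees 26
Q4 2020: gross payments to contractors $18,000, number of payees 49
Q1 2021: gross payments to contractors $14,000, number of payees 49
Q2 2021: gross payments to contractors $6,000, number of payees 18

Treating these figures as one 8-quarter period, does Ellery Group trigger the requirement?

No

Total gross payments to contractors: $12,800 + $18,900 + $22,200 + $15,300 + $7,800 + $18,000 + $14,000 + $6,000 = $115,000 (≤ $120,000).
Total number of payees: 28 + 3 + 19 + 45 + 26 + 49 + 49 + 18 = 237 (> 210).
The test is 'and': the rule requires both, and at least one is not exceeded.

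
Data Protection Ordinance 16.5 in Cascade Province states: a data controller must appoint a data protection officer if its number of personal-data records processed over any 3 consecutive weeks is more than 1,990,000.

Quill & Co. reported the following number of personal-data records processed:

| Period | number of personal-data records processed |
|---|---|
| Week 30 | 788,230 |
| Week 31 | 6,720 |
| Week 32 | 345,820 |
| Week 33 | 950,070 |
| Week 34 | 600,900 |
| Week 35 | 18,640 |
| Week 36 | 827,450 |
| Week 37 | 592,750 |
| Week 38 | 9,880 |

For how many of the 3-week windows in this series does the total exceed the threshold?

Week 30–Week 32: 788,230 + 6,720 + 345,820 = 1,140,770 (under)
Week 31–Week 33: 6,720 + 345,820 + 950,070 = 1,302,610 (under)
Week 32–Week 34: 345,820 + 950,070 + 600,900 = 1,896,790 (under)
Week 33–Week 35: 950,070 + 600,900 + 18,640 = 1,569,610 (under)
Week 34–Week 36: 600,900 + 18,640 + 827,450 = 1,446,990 (under)
Week 35–Week 37: 18,640 + 827,450 + 592,750 = 1,438,840 (under)
Week 36–Week 38: 827,450 + 592,750 + 9,880 = 1,430,080 (under)
0 windows exceed the threshold.

0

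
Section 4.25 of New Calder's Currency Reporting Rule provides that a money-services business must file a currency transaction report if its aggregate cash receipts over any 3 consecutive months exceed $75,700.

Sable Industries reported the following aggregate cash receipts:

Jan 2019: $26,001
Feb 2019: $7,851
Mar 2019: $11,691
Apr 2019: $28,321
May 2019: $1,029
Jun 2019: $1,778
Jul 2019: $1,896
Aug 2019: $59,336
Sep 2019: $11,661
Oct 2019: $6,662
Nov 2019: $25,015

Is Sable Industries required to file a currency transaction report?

Jan 2019–Mar 2019: $26,001 + $7,851 + $11,691 = $45,543 (under)
Feb 2019–Apr 2019: $7,851 + $11,691 + $28,321 = $47,863 (under)
Mar 2019–May 2019: $11,691 + $28,321 + $1,029 = $41,041 (under)
Apr 2019–Jun 2019: $28,321 + $1,029 + $1,778 = $31,128 (under)
May 2019–Jul 2019: $1,029 + $1,778 + $1,896 = $4,703 (under)
Jun 2019–Aug 2019: $1,778 + $1,896 + $59,336 = $63,010 (under)
Jul 2019–Sep 2019: $1,896 + $59,336 + $11,661 = $72,893 (under)
Aug 2019–Oct 2019: $59,336 + $11,661 + $6,662 = $77,659 (over)
Sep 2019–Nov 2019: $11,661 + $6,662 + $25,015 = $43,338 (under)
At least one window exceeds $75,700.

Yes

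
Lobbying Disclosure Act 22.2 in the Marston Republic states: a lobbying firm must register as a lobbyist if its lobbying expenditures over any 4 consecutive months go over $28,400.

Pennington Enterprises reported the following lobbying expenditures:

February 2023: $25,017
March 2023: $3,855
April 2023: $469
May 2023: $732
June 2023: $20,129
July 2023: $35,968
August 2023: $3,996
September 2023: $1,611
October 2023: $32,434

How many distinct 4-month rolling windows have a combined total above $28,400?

5

February 2023–May 2023: $25,017 + $3,855 + $469 + $732 = $30,073 (over)
March 2023–June 2023: $3,855 + $469 + $732 + $20,129 = $25,185 (under)
April 2023–July 2023: $469 + $732 + $20,129 + $35,968 = $57,298 (over)
May 2023–August 2023: $732 + $20,129 + $35,968 + $3,996 = $60,825 (over)
June 2023–September 2023: $20,129 + $35,968 + $3,996 + $1,611 = $61,704 (over)
July 2023–October 2023: $35,968 + $3,996 + $1,611 + $32,434 = $74,009 (over)
5 windows exceed the threshold.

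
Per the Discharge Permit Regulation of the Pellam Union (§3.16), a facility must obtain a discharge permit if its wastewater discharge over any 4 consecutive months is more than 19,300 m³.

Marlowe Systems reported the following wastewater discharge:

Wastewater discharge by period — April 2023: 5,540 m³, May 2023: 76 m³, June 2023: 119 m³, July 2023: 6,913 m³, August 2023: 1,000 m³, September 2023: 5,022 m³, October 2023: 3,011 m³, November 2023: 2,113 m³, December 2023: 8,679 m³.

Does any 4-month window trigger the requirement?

April 2023–July 2023: 5,540 m³ + 76 m³ + 119 m³ + 6,913 m³ = 12,648 m³ (under)
May 2023–August 2023: 76 m³ + 119 m³ + 6,913 m³ + 1,000 m³ = 8,108 m³ (under)
June 2023–September 2023: 119 m³ + 6,913 m³ + 1,000 m³ + 5,022 m³ = 13,054 m³ (under)
July 2023–October 2023: 6,913 m³ + 1,000 m³ + 5,022 m³ + 3,011 m³ = 15,946 m³ (under)
August 2023–November 2023: 1,000 m³ + 5,022 m³ + 3,011 m³ + 2,113 m³ = 11,146 m³ (under)
September 2023–December 2023: 5,022 m³ + 3,011 m³ + 2,113 m³ + 8,679 m³ = 18,825 m³ (under)
No window exceeds 19,300 m³.

No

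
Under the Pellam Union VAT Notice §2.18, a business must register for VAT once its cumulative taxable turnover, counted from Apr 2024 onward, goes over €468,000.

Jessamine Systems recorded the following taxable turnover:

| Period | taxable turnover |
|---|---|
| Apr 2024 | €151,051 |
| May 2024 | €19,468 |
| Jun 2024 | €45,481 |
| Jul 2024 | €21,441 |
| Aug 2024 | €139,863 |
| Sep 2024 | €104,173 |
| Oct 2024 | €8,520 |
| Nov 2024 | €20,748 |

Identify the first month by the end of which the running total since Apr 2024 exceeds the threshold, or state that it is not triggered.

Through Apr 2024: €151,051
Through May 2024: €170,519
Through Jun 2024: €216,000
Through Jul 2024: €237,441
Through Aug 2024: €377,304
Through Sep 2024: €481,477 ← exceeds threshold

Sep 2024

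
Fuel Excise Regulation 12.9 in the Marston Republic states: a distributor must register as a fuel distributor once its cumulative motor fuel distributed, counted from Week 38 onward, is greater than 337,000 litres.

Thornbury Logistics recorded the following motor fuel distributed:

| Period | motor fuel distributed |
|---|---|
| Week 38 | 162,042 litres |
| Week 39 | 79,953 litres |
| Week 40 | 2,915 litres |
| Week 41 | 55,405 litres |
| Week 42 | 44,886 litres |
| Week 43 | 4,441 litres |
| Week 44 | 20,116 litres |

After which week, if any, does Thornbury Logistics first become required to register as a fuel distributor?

Through Week 38: 162,042 litres
Through Week 39: 241,995 litres
Through Week 40: 244,910 litres
Through Week 41: 300,315 litres
Through Week 42: 345,201 litres ← exceeds threshold

Week 42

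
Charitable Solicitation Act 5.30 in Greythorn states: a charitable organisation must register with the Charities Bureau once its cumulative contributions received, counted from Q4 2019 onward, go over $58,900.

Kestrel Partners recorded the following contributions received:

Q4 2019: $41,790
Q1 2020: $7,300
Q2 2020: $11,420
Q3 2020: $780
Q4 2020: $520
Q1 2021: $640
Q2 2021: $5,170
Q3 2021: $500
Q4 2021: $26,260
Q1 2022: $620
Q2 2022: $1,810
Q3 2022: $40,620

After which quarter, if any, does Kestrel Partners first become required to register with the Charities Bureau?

Q2 2020

Through Q4 2019: $41,790
Through Q1 2020: $49,090
Through Q2 2020: $60,510 ← exceeds threshold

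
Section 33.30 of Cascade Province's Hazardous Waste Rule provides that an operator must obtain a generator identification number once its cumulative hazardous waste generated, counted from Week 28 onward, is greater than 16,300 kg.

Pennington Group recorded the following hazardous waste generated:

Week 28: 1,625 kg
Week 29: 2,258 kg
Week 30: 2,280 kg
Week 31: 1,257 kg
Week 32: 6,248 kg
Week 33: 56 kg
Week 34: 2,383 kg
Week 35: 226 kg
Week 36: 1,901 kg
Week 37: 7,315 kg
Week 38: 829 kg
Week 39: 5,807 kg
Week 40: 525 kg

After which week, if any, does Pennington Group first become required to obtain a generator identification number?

Week 35

Through Week 28: 1,625 kg
Through Week 29: 3,883 kg
Through Week 30: 6,163 kg
Through Week 31: 7,420 kg
Through Week 32: 13,668 kg
Through Week 33: 13,724 kg
Through Week 34: 16,107 kg
Through Week 35: 16,333 kg ← exceeds threshold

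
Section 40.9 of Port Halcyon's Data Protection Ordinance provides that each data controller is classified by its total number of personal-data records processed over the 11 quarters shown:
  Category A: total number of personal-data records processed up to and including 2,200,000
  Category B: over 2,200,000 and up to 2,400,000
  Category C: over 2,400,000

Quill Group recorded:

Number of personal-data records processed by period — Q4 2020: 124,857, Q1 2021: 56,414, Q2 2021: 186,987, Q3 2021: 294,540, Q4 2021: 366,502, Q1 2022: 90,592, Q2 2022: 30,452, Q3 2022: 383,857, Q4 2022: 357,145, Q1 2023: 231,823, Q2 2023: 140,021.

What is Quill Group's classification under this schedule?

Total number of personal-data records processed: 124,857 + 56,414 + 186,987 + 294,540 + 366,502 + 90,592 + 30,452 + 383,857 + 357,145 + 231,823 + 140,021 = 2,263,190.
2,200,000 < 2,263,190 ≤ 2,400,000, so Category B applies.

Category B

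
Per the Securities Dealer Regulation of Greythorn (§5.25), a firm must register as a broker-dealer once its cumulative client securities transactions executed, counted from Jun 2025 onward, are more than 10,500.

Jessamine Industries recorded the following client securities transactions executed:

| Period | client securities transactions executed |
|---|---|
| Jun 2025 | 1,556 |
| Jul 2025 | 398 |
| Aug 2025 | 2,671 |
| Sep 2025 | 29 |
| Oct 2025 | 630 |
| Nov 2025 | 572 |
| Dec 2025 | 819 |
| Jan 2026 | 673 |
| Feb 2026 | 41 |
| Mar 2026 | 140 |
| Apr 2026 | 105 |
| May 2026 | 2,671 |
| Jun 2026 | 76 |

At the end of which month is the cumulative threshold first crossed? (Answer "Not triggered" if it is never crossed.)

Not triggered

Through Jun 2025: 1,556
Through Jul 2025: 1,954
Through Aug 2025: 4,625
Through Sep 2025: 4,654
Through Oct 2025: 5,284
Through Nov 2025: 5,856
Through Dec 2025: 6,675
Through Jan 2026: 7,348
Through Feb 2026: 7,389
Through Mar 2026: 7,529
Through Apr 2026: 7,634
Through May 2026: 10,305
Through Jun 2026: 10,381
Final cumulative total 10,381 ≤ 10,500; the threshold is never exceeded.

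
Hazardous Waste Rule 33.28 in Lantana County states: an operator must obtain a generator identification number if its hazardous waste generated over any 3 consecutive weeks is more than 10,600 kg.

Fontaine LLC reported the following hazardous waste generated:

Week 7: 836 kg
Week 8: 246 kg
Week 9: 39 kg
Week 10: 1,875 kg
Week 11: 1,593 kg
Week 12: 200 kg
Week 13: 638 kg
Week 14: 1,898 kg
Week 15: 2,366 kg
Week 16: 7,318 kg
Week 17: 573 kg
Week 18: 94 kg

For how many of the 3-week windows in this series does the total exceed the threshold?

1

Week 7–Week 9: 836 kg + 246 kg + 39 kg = 1,121 kg (under)
Week 8–Week 10: 246 kg + 39 kg + 1,875 kg = 2,160 kg (under)
Week 9–Week 11: 39 kg + 1,875 kg + 1,593 kg = 3,507 kg (under)
Week 10–Week 12: 1,875 kg + 1,593 kg + 200 kg = 3,668 kg (under)
Week 11–Week 13: 1,593 kg + 200 kg + 638 kg = 2,431 kg (under)
Week 12–Week 14: 200 kg + 638 kg + 1,898 kg = 2,736 kg (under)
Week 13–Week 15: 638 kg + 1,898 kg + 2,366 kg = 4,902 kg (under)
Week 14–Week 16: 1,898 kg + 2,366 kg + 7,318 kg = 11,582 kg (over)
Week 15–Week 17: 2,366 kg + 7,318 kg + 573 kg = 10,257 kg (under)
Week 16–Week 18: 7,318 kg + 573 kg + 94 kg = 7,985 kg (under)
1 window exceeds the threshold.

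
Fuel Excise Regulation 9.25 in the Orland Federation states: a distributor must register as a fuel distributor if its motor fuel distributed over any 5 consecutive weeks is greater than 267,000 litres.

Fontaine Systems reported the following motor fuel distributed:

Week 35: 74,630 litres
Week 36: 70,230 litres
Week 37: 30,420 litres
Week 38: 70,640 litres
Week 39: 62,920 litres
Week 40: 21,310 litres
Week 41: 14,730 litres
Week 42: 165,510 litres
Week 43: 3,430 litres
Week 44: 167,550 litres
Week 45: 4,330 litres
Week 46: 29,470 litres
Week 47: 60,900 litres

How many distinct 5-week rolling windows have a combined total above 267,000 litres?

6

Week 35–Week 39: 74,630 litres + 70,230 litres + 30,420 litres + 70,640 litres + 62,920 litres = 308,840 litres (over)
Week 36–Week 40: 70,230 litres + 30,420 litres + 70,640 litres + 62,920 litres + 21,310 litres = 255,520 litres (under)
Week 37–Week 41: 30,420 litres + 70,640 litres + 62,920 litres + 21,310 litres + 14,730 litres = 200,020 litres (under)
Week 38–Week 42: 70,640 litres + 62,920 litres + 21,310 litres + 14,730 litres + 165,510 litres = 335,110 litres (over)
Week 39–Week 43: 62,920 litres + 21,310 litres + 14,730 litres + 165,510 litres + 3,430 litres = 267,900 litres (over)
Week 40–Week 44: 21,310 litres + 14,730 litres + 165,510 litres + 3,430 litres + 167,550 litres = 372,530 litres (over)
Week 41–Week 45: 14,730 litres + 165,510 litres + 3,430 litres + 167,550 litres + 4,330 litres = 355,550 litres (over)
Week 42–Week 46: 165,510 litres + 3,430 litres + 167,550 litres + 4,330 litres + 29,470 litres = 370,290 litres (over)
Week 43–Week 47: 3,430 litres + 167,550 litres + 4,330 litres + 29,470 litres + 60,900 litres = 265,680 litres (under)
6 windows exceed the threshold.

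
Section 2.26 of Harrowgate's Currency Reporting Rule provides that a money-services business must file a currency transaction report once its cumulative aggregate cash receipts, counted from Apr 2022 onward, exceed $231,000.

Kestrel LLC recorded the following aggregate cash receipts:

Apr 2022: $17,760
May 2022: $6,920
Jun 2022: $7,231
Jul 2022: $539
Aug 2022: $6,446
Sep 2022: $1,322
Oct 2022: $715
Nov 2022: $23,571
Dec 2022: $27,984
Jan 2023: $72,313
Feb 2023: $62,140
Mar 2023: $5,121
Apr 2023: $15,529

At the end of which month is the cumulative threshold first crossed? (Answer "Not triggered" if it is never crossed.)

Through Apr 2022: $17,760
Through May 2022: $24,680
Through Jun 2022: $31,911
Through Jul 2022: $32,450
Through Aug 2022: $38,896
Through Sep 2022: $40,218
Through Oct 2022: $40,933
Through Nov 2022: $64,504
Through Dec 2022: $92,488
Through Jan 2023: $164,801
Through Feb 2023: $226,941
Through Mar 2023: $232,062 ← exceeds threshold

Mar 2023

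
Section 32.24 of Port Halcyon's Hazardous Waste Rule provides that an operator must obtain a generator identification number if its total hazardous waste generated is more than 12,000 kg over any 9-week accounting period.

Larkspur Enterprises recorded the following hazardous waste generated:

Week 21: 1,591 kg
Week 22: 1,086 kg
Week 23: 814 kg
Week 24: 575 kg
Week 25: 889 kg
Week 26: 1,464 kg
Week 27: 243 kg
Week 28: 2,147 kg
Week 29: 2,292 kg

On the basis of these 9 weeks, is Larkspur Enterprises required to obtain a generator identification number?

No

Total hazardous waste generated: 1,591 kg + 1,086 kg + 814 kg + 575 kg + 889 kg + 1,464 kg + 243 kg + 2,147 kg + 2,292 kg = 11,101 kg.
11,101 kg ≤ 12,000 kg, so the threshold is not exceeded.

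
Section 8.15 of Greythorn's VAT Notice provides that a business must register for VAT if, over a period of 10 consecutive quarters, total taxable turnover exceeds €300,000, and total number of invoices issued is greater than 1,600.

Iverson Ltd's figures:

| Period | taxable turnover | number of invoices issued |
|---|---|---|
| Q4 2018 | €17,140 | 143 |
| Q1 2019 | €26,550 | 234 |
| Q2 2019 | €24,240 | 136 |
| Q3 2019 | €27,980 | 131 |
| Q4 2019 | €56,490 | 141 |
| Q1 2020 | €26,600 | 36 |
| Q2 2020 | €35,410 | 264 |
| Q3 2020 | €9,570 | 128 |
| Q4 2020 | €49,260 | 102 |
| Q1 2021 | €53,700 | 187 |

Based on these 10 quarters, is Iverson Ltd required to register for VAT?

No

Total taxable turnover: €17,140 + €26,550 + €24,240 + €27,980 + €56,490 + €26,600 + €35,410 + €9,570 + €49,260 + €53,700 = €326,940 (> €300,000).
Total number of invoices issued: 143 + 234 + 136 + 131 + 141 + 36 + 264 + 128 + 102 + 187 = 1,502 (≤ 1,600).
The test is 'and': the rule requires both, and at least one is not exceeded.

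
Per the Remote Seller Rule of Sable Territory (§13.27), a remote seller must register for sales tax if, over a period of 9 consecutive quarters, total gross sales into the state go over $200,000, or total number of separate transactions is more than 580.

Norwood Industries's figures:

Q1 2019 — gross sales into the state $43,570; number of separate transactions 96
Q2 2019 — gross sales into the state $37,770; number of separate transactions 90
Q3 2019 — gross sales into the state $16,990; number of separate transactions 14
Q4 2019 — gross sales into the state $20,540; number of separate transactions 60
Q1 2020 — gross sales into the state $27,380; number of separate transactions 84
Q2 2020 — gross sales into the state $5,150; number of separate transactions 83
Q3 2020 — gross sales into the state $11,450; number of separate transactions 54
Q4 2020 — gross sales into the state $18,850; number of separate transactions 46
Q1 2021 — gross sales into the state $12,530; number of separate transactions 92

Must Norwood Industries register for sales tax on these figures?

Total gross sales into the state: $43,570 + $37,770 + $16,990 + $20,540 + $27,380 + $5,150 + $11,450 + $18,850 + $12,530 = $194,230 (≤ $200,000).
Total number of separate transactions: 96 + 90 + 14 + 60 + 84 + 83 + 54 + 46 + 92 = 619 (> 580).
The test is 'or': at least one threshold is exceeded.

Yes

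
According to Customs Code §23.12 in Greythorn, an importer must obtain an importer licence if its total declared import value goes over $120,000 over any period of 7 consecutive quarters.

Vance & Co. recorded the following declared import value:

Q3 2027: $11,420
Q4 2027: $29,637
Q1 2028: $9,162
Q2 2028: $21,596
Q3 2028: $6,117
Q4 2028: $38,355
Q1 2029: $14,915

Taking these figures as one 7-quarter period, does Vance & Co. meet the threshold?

Total declared import value: $11,420 + $29,637 + $9,162 + $21,596 + $6,117 + $38,355 + $14,915 = $131,202.
$131,202 > $120,000, so the threshold is exceeded.

Yes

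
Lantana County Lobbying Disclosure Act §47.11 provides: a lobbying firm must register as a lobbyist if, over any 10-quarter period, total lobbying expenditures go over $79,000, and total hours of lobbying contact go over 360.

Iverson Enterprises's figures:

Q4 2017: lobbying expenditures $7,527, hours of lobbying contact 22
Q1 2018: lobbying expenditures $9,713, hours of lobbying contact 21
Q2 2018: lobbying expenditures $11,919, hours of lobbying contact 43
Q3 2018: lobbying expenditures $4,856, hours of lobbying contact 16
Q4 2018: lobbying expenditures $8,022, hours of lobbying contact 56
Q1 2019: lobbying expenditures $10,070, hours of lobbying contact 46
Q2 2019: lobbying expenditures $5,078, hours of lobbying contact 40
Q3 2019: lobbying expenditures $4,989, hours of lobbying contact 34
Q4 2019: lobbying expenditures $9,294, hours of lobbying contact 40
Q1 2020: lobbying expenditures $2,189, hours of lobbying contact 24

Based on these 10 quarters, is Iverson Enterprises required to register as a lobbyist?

No

Total lobbying expenditures: $7,527 + $9,713 + $11,919 + $4,856 + $8,022 + $10,070 + $5,078 + $4,989 + $9,294 + $2,189 = $73,657 (≤ $79,000).
Total hours of lobbying contact: 22 + 21 + 43 + 16 + 56 + 46 + 40 + 34 + 40 + 24 = 342 (≤ 360).
The test is 'and': the rule requires both, and at least one is not exceeded.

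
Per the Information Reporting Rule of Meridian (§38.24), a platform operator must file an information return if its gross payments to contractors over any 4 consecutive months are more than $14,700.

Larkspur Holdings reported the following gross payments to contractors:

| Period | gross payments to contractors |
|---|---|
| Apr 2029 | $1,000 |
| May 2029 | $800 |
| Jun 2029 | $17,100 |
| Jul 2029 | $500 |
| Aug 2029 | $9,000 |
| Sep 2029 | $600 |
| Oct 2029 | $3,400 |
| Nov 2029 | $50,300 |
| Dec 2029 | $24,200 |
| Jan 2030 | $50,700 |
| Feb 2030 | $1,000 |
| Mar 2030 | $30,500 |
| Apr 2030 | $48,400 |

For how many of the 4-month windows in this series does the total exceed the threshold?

Apr 2029–Jul 2029: $1,000 + $800 + $17,100 + $500 = $19,400 (over)
May 2029–Aug 2029: $800 + $17,100 + $500 + $9,000 = $27,400 (over)
Jun 2029–Sep 2029: $17,100 + $500 + $9,000 + $600 = $27,200 (over)
Jul 2029–Oct 2029: $500 + $9,000 + $600 + $3,400 = $13,500 (under)
Aug 2029–Nov 2029: $9,000 + $600 + $3,400 + $50,300 = $63,300 (over)
Sep 2029–Dec 2029: $600 + $3,400 + $50,300 + $24,200 = $78,500 (over)
Oct 2029–Jan 2030: $3,400 + $50,300 + $24,200 + $50,700 = $128,600 (over)
Nov 2029–Feb 2030: $50,300 + $24,200 + $50,700 + $1,000 = $126,200 (over)
Dec 2029–Mar 2030: $24,200 + $50,700 + $1,000 + $30,500 = $106,400 (over)
Jan 2030–Apr 2030: $50,700 + $1,000 + $30,500 + $48,400 = $130,600 (over)
9 windows exceed the threshold.

9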